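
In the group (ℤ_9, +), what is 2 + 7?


Operation: addition mod 9
2 + 7 = (a + b) mod 9 with a = 2, b = 7

2 + 7 = 0


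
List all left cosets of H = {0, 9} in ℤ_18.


H = {0, 9}, |H| = 2
Number of cosets = |G|/|H| = 18/2 = 9
0 + H = {0, 9}
1 + H = {1, 10}
2 + H = {2, 11}
3 + H = {3, 12}
4 + H = {4, 13}
5 + H = {5, 14}
6 + H = {6, 15}
7 + H = {7, 16}
8 + H = {8, 17}

Cosets: 0+H={0,9}; 1+H={1,10}; 2+H={2,11}; 3+H={3,12}; 4+H={4,13}; 5+H={5,14}; 6+H={6,15}; 7+H={7,16}; 8+H={8,17}


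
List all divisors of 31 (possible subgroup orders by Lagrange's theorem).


Lagrange's theorem: |H| divides |G|
|G| = 31
Divisors of 31: 1, 31

Possible subgroup orders: {1, 31}


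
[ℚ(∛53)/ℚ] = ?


∛53 has minimal polynomial x³ - 53 (irreducible over ℚ since 53 is not a perfect cube)

[ℚ(∛53)/ℚ] = 3


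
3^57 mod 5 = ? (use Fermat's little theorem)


Fermat's little theorem: if p is prime and gcd(a,p)=1, then a^(p-1) ≡ 1 (mod p)
p = 5 is prime, gcd(3,5) = 1
Reduce exponent: 57 mod 4 = 1
So 3^57 ≡ 3^1 (mod 5)
3^1 mod 5 = 3

3^57 ≡ 3 (mod 5)


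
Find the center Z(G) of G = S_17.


Z(G) = {g ∈ G | gx = xg for all x ∈ G}
S_n is non-abelian for n ≥ 3; Z(S_17) is trivial

Z(S_17) = {e}


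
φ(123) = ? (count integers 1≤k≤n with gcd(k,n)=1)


Factor n: 123 = 3 × 41
φ(n) = n · ∏(1 - 1/p) over distinct primes p | n
φ(123) = 123 · (1 - 1/3) · (1 - 1/41) = 80

φ(123) = 80


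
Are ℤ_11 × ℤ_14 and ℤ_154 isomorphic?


Comparing ℤ_11 × ℤ_14 and ℤ_154:
gcd(11,14) = 1, so ℤ_11 × ℤ_14 ≅ ℤ_154 (CRT)

Yes, ℤ_11 × ℤ_14 ≅ ℤ_154


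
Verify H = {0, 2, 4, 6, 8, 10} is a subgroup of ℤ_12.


Subgroup test for H = {0, 2, 4, 6, 8, 10} in (ℤ_12, +):
(1) 0 ∈ H? Yes
(2) Closure: for all a,b ∈ H, (a+b) mod 12 ∈ H? Yes
(3) Inverses: for all a ∈ H, -a mod 12 ∈ H? Yes

Yes, H is a subgroup of ℤ_12


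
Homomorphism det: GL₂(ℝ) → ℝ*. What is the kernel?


Kernel = preimage of identity
ker(det) = {A | det(A) = 1} = SL₂(ℝ)

ker(det) = SL₂(ℝ)


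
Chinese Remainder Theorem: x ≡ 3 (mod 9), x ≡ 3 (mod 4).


m₁ = 9, m₂ = 4, gcd = 1, so CRT applies. M = m₁·m₂ = 36
Let M₁ = M/m₁ = 4, M₂ = M/m₂ = 9
Find y₁ ≡ M₁⁻¹ (mod m₁): 4⁻¹ ≡ 7 (mod 9)
Find y₂ ≡ M₂⁻¹ (mod m₂): 9⁻¹ ≡ 1 (mod 4)
x = a₁·M₁·y₁ + a₂·M₂·y₂ = 3·4·7 + 3·9·1 = 111
Reduce mod 36: x ≡ 3
Check: 3 mod 9 = 3 ✓, 3 mod 4 = 3 ✓

x ≡ 3 (mod 36)


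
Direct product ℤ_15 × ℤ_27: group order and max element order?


|ℤ_15 × ℤ_27| = 15 × 27 = 405
Max element order = lcm(15,27) = 135
Cyclic? No (gcd=3)

|ℤ_15×ℤ_27| = 405, max element order = 135


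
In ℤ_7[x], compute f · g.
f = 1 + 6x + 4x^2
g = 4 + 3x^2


Expand and collect like terms; reduce coefficients mod 7:
x^0: 1·4 = 4 ≡ 4 (mod 7)
x^1: 1·0 + 6·4 = 24 ≡ 3 (mod 7)
x^2: 1·3 + 6·0 + 4·4 = 19 ≡ 5 (mod 7)
x^3: 6·3 + 4·0 = 18 ≡ 4 (mod 7)
x^4: 4·3 = 12 ≡ 5 (mod 7)
Result: 4 + 3x + 5x^2 + 4x^3 + 5x^4

f · g = 4 + 3x + 5x^2 + 4x^3 + 5x^4


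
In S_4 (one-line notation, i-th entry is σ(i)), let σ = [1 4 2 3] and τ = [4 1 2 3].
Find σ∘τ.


σ∘τ: apply τ first, then σ
1 →τ 4 →σ 3
2 →τ 1 →σ 1
3 →τ 2 →σ 4
4 →τ 3 →σ 2

σ∘τ = [3 1 4 2]


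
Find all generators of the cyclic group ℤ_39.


g generates ℤ_n iff gcd(g,n) = 1
Prime factors of 39: 3, 13
Generators are g ∈ {1,...,38} not divisible by any of these primes.
Generators: {1, 2, 4, 5, 7, 8, 10, 11, 14, 16, 17, 19, 20, 22, 23, 25, 28, 29, 31, 32, 34, 35, 37, 38}
Number of generators = φ(39) = 24

Generators of ℤ_39 = {1, 2, 4, 5, 7, 8, 10, 11, 14, 16, 17, 19, 20, 22, 23, 25, 28, 29, 31, 32, 34, 35, 37, 38}


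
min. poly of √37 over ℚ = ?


√37 satisfies x² - 37 = 0, irreducible over ℚ since 37 is squarefree

Minimal polynomial: x² - 37


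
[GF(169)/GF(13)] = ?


GF(169) = GF(13^2), so the extension degree is 2

[GF(169)/GF(13)] = 2


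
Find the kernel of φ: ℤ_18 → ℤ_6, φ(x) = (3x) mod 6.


Kernel = preimage of identity
ker(φ) = {x ∈ ℤ_18 : 3x ≡ 0 (mod 6)}. Since 6 | 18, φ is well-defined. The kernel is the cyclic subgroup ⟨2⟩ of ℤ_18 (order 9), i.e. {0, 2, 4, 6, 8, 10, 12, 14, 16}

ker(φ) = {0, 2, 4, 6, 8, 10, 12, 14, 16}


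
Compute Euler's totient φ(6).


φ(n) = count of k ∈ {1,...,n} with gcd(k,n)=1
Coprimes to 6: {1, 5}
Count: 2

φ(6) = 2


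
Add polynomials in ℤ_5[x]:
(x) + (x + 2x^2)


Add coefficients mod 5:
x^0: 0 + 0 = 0 (mod 5)
x^1: 1 + 1 = 2 (mod 5)
x^2: 0 + 2 = 2 (mod 5)
Result: 2x + 2x^2

f + g = 2x + 2x^2


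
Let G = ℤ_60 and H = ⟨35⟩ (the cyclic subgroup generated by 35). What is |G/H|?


|⟨35⟩| = n / gcd(35, 60) = 60 / 5 = 12
H is normal (ℤ_60 is abelian).
|G/H| = |G| / |H| = 60 / 12 = 5

|G/H| = 5


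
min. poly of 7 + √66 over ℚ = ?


Let α = 7 + √66. Then α - 7 = √66, so (α - 7)² = 66, giving α² - 14α - 17 = 0. Degree 2 and α ∉ ℚ, so this is the minimal polynomial.

Minimal polynomial: x² - 14x - 17


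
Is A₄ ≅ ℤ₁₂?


Comparing A₄ and ℤ₁₂:
A₄ is non-abelian, ℤ₁₂ is abelian

No, A₄ ≇ ℤ₁₂


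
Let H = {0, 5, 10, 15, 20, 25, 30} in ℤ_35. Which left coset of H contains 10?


10 + H = {10 + h (mod 35) : h ∈ H}
10+0=10, 10+5=15, 10+10=20, 10+15=25, 10+20=30, 10+25=0, 10+30=5
10 + H = {0, 5, 10, 15, 20, 25, 30} = 0 + H

10 + H = {0, 5, 10, 15, 20, 25, 30}


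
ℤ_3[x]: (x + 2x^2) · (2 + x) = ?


Expand and collect like terms; reduce coefficients mod 3:
x^0: 0·2 = 0 ≡ 0 (mod 3)
x^1: 0·1 + 1·2 = 2 ≡ 2 (mod 3)
x^2: 1·1 + 2·2 = 5 ≡ 2 (mod 3)
x^3: 2·1 = 2 ≡ 2 (mod 3)
Result: 2x + 2x^2 + 2x^3

f · g = 2x + 2x^2 + 2x^3


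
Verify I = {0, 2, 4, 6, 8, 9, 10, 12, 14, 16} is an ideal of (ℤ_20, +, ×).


Check ideal conditions for I = {0, 2, 4, 6, 8, 9, 10, 12, 14, 16} in ℤ_20:
(1) I is an additive subgroup? No
(2) For r ∈ ℤ_20 and a ∈ I: r·a ∈ I? No  [counterexample: r=2, a=9, r·a mod 20 = 18 ∉ I]

No, I is not an ideal of ℤ_20


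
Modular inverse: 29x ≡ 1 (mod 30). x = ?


Use the extended Euclidean algorithm to write 1 = 29·s + 30·t; then s mod 30 is the inverse.
Euclidean algorithm:
  29 = 0·30 + 29
  30 = 1·29 + 1
  29 = 29·1 + 0
gcd(29,30) = 1
Back-substitution gives: 29·(-1) + 30·(1) = 1
So 29⁻¹ ≡ -1 ≡ 29 (mod 30)
Check: 29 × 29 = 841 ≡ 1 (mod 30) ✓

29⁻¹ ≡ 29 (mod 30)


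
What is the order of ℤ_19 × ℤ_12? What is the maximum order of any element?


|ℤ_19 × ℤ_12| = 19 × 12 = 228
Max element order = lcm(19,12) = 228
Cyclic? Yes (gcd=1)

|ℤ_19×ℤ_12| = 228, max element order = 228


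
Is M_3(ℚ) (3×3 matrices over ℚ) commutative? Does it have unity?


Matrix multiplication is non-commutative for n ≥ 2; the identity matrix I is the unity; singular matrices give zero divisors, so not an integral domain
Commutative: No
Integral domain: No
Has unity: Yes

M_3(ℚ) (3×3 matrices over ℚ): Commutative=No, Unity=Yes


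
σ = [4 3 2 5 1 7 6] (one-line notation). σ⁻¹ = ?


To find σ⁻¹, swap domain and range:
σ(1) = 4 → σ⁻¹(4) = 1
σ(2) = 3 → σ⁻¹(3) = 2
σ(3) = 2 → σ⁻¹(2) = 3
σ(4) = 5 → σ⁻¹(5) = 4
σ(5) = 1 → σ⁻¹(1) = 5
σ(6) = 7 → σ⁻¹(7) = 6
σ(7) = 6 → σ⁻¹(6) = 7

σ⁻¹ = [5 3 2 1 4 7 6]


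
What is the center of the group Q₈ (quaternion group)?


Z(G) = {g ∈ G | gx = xg for all x ∈ G}
In Q₈ = {±1, ±i, ±j, ±k}, only ±1 commute with every element

Z(Q₈ (quaternion group)) = {1, -1}


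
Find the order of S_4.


|S_n| = n! (number of permutations of n symbols)
|S_4| = 4! = 24

|S_4| = 24


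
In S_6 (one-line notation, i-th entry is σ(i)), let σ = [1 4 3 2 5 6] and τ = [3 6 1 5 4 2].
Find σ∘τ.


σ∘τ: apply τ first, then σ
1 →τ 3 →σ 3
2 →τ 6 →σ 6
3 →τ 1 →σ 1
4 →τ 5 →σ 5
5 →τ 4 →σ 2
6 →τ 2 →σ 4

σ∘τ = [3 6 1 5 2 4]


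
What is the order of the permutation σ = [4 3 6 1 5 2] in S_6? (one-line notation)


Cycle decomposition: (1 4) (2 3 6)
Cycle lengths: 2, 3
Order = lcm(2, 3) = 6

ord(σ) = 6


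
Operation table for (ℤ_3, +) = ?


Elements: {0, 1, 2}
Operation: addition mod 3
Entry (a, b) = (a + b) mod 3

Cayley table:
  | 0 | 1 | 2
0 | 0 | 1 | 2
1 | 1 | 2 | 0
2 | 2 | 0 | 1


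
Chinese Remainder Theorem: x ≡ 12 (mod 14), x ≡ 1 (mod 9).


m₁ = 14, m₂ = 9, gcd = 1, so CRT applies. M = m₁·m₂ = 126
Let M₁ = M/m₁ = 9, M₂ = M/m₂ = 14
Find y₁ ≡ M₁⁻¹ (mod m₁): 9⁻¹ ≡ 11 (mod 14)
Find y₂ ≡ M₂⁻¹ (mod m₂): 14⁻¹ ≡ 2 (mod 9)
x = a₁·M₁·y₁ + a₂·M₂·y₂ = 12·9·11 + 1·14·2 = 1216
Reduce mod 126: x ≡ 82
Check: 82 mod 14 = 12 ✓, 82 mod 9 = 1 ✓

x ≡ 82 (mod 126)


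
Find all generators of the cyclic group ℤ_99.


g generates ℤ_n iff gcd(g,n) = 1
Prime factors of 99: 3, 11
Generators are g ∈ {1,...,98} not divisible by any of these primes.
Generators: {1, 2, 4, 5, 7, 8, 10, 13, 14, 16, 17, 19, 20, 23, 25, 26, 28, 29, 31, 32, 34, 35, 37, 38, 40, 41, 43, 46, 47, 49, 50, 52, 53, 56, 58, 59, 61, 62, 64, 65, 67, 68, 70, 71, 73, 74, 76, 79, 80, 82, 83, 85, 86, 89, 91, 92, 94, 95, 97, 98}
Number of generators = φ(99) = 60

Generators of ℤ_99 = {1, 2, 4, 5, 7, 8, 10, 13, 14, 16, 17, 19, 20, 23, 25, 26, 28, 29, 31, 32, 34, 35, 37, 38, 40, 41, 43, 46, 47, 49, 50, 52, 53, 56, 58, 59, 61, 62, 64, 65, 67, 68, 70, 71, 73, 74, 76, 79, 80, 82, 83, 85, 86, 89, 91, 92, 94, 95, 97, 98}


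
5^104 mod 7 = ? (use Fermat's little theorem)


Fermat's little theorem: if p is prime and gcd(a,p)=1, then a^(p-1) ≡ 1 (mod p)
p = 7 is prime, gcd(5,7) = 1
Reduce exponent: 104 mod 6 = 2
So 5^104 ≡ 5^2 (mod 7)
5^2 mod 7 = 4

5^104 ≡ 4 (mod 7)


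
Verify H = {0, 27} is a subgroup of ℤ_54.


Subgroup test for H = {0, 27} in (ℤ_54, +):
(1) 0 ∈ H? Yes
(2) Closure: for all a,b ∈ H, (a+b) mod 54 ∈ H? Yes
(3) Inverses: for all a ∈ H, -a mod 54 ∈ H? Yes

Yes, H is a subgroup of ℤ_54


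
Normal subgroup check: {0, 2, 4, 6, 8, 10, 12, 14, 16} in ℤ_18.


H = {0, 2, 4, 6, 8, 10, 12, 14, 16} in ℤ_18
ℤ_18 is abelian; every subgroup of an abelian group is normal

Yes, normal subgroup


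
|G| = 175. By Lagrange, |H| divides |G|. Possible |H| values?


Lagrange's theorem: |H| divides |G|
|G| = 175
Divisors of 175: 1, 5, 7, 25, 35, 175

Possible subgroup orders: {1, 5, 7, 25, 35, 175}


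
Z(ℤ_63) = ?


Z(G) = {g ∈ G | gx = xg for all x ∈ G}
ℤ_63 is abelian, so Z(G) = G

Z(ℤ_63) = ℤ_63


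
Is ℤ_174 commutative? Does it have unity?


ℤ_174 is a commutative ring with unity 1; 174 = 2×87 is composite, so 2·87 ≡ 0 gives zero divisors (not an integral domain)
Commutative: Yes
Integral domain: No
Has unity: Yes

ℤ_174: Commutative=Yes, Unity=Yes


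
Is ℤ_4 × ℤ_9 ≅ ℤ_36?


Comparing ℤ_4 × ℤ_9 and ℤ_36:
gcd(4,9) = 1, so ℤ_4 × ℤ_9 ≅ ℤ_36 (CRT)

Yes, ℤ_4 × ℤ_9 ≅ ℤ_36


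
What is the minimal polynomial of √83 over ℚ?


√83 satisfies x² - 83 = 0, irreducible over ℚ since 83 is squarefree

Minimal polynomial: x² - 83


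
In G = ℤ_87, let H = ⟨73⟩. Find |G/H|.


|⟨73⟩| = n / gcd(73, 87) = 87 / 1 = 87
H is normal (ℤ_87 is abelian).
|G/H| = |G| / |H| = 87 / 87 = 1

|G/H| = 1


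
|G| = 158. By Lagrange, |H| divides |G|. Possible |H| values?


Lagrange's theorem: |H| divides |G|
|G| = 158
Divisors of 158: 1, 2, 79, 158

Possible subgroup orders: {1, 2, 79, 158}


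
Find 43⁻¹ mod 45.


Use the extended Euclidean algorithm to write 1 = 43·s + 45·t; then s mod 45 is the inverse.
Euclidean algorithm:
  43 = 0·45 + 43
  45 = 1·43 + 2
  43 = 21·2 + 1
  2 = 2·1 + 0
gcd(43,45) = 1
Back-substitution gives: 43·(22) + 45·(-21) = 1
So 43⁻¹ ≡ 22 ≡ 22 (mod 45)
Check: 43 × 22 = 946 ≡ 1 (mod 45) ✓

43⁻¹ ≡ 22 (mod 45)


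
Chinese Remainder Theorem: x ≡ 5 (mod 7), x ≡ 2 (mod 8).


m₁ = 7, m₂ = 8, gcd = 1, so CRT applies. M = m₁·m₂ = 56
Let M₁ = M/m₁ = 8, M₂ = M/m₂ = 7
Find y₁ ≡ M₁⁻¹ (mod m₁): 8⁻¹ ≡ 1 (mod 7)
Find y₂ ≡ M₂⁻¹ (mod m₂): 7⁻¹ ≡ 7 (mod 8)
x = a₁·M₁·y₁ + a₂·M₂·y₂ = 5·8·1 + 2·7·7 = 138
Reduce mod 56: x ≡ 26
Check: 26 mod 7 = 5 ✓, 26 mod 8 = 2 ✓

x ≡ 26 (mod 56)


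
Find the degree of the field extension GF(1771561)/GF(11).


GF(1771561) = GF(11^6), so the extension degree is 6

[GF(1771561)/GF(11)] = 6


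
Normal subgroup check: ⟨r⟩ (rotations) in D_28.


H = ⟨r⟩ (rotations) in D_28
The rotation subgroup ⟨r⟩ has index 2 in D_28, so it is normal

Yes, normal subgroup


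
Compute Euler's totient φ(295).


Factor n: 295 = 5 × 59
φ(n) = n · ∏(1 - 1/p) over distinct primes p | n
φ(295) = 295 · (1 - 1/5) · (1 - 1/59) = 232

φ(295) = 232


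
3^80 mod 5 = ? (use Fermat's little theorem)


Fermat's little theorem: if p is prime and gcd(a,p)=1, then a^(p-1) ≡ 1 (mod p)
p = 5 is prime, gcd(3,5) = 1
Reduce exponent: 80 mod 4 = 0
So 3^80 ≡ 3^0 (mod 5)
3^0 = 1

3^80 ≡ 1 (mod 5)


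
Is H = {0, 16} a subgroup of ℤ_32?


Subgroup test for H = {0, 16} in (ℤ_32, +):
(1) 0 ∈ H? Yes
(2) Closure: for all a,b ∈ H, (a+b) mod 32 ∈ H? Yes
(3) Inverses: for all a ∈ H, -a mod 32 ∈ H? Yes

Yes, H is a subgroup of ℤ_32


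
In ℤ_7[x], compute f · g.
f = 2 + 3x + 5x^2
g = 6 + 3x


Expand and collect like terms; reduce coefficients mod 7:
x^0: 2·6 = 12 ≡ 5 (mod 7)
x^1: 2·3 + 3·6 = 24 ≡ 3 (mod 7)
x^2: 3·3 + 5·6 = 39 ≡ 4 (mod 7)
x^3: 5·3 = 15 ≡ 1 (mod 7)
Result: 5 + 3x + 4x^2 + x^3

f · g = 5 + 3x + 4x^2 + x^3


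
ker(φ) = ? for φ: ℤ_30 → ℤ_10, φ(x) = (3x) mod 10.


Kernel = preimage of identity
ker(φ) = {x ∈ ℤ_30 : 3x ≡ 0 (mod 10)}. Since 10 | 30, φ is well-defined. The kernel is the cyclic subgroup ⟨10⟩ of ℤ_30 (order 3), i.e. {0, 10, 20}

ker(φ) = {0, 10, 20}


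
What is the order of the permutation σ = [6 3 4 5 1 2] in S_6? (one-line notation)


Cycle decomposition: (1 6 2 3 4 5)
Cycle lengths: 6
Order = lcm(6) = 6

ord(σ) = 6


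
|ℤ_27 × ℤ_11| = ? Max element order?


|ℤ_27 × ℤ_11| = 27 × 11 = 297
Max element order = lcm(27,11) = 297
Cyclic? Yes (gcd=1)

|ℤ_27×ℤ_11| = 297, max element order = 297


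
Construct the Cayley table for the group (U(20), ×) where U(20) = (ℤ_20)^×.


Elements: {1, 3, 7, 9, 11, 13, 17, 19}
Operation: multiplication mod 20
Entry (a, b) = (a × b) mod 20

Cayley table:
   |  1 |  3 |  7 |  9 | 11 | 13 | 17 | 19
 1 |  1 |  3 |  7 |  9 | 11 | 13 | 17 | 19
 3 |  3 |  9 |  1 |  7 | 13 | 19 | 11 | 17
 7 |  7 |  1 |  9 |  3 | 17 | 11 | 19 | 13
 9 |  9 |  7 |  3 |  1 | 19 | 17 | 13 | 11
11 | 11 | 13 | 17 | 19 |  1 |  3 |  7 |  9
13 | 13 | 19 | 11 | 17 |  3 |  9 |  1 |  7
17 | 17 | 11 | 19 | 13 |  7 |  1 |  9 |  3
19 | 19 | 17 | 13 | 11 |  9 |  7 |  3 |  1


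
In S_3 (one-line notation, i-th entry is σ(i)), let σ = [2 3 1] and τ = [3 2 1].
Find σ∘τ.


σ∘τ: apply τ first, then σ
1 →τ 3 →σ 1
2 →τ 2 →σ 3
3 →τ 1 →σ 2

σ∘τ = [1 3 2]


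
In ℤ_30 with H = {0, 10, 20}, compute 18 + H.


18 + H = {18 + h (mod 30) : h ∈ H}
18+0=18, 18+10=28, 18+20=8
18 + H = {8, 18, 28} = 8 + H

18 + H = {8, 18, 28}


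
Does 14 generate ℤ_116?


g generates ℤ_n iff gcd(g, n) = 1
gcd(14, 116) = 2
Since gcd = 2 ≠ 1, ⟨14⟩ has order 58 < 116, so 14 is not a generator.

No, 14 does not generate ℤ_116


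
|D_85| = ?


|D_n| = 2n (n rotations and n reflections)
|D_85| = 2×85 = 170

|D_85| = 170


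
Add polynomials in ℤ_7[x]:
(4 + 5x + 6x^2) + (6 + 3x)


Add coefficients mod 7:
x^0: 4 + 6 = 3 (mod 7)
x^1: 5 + 3 = 1 (mod 7)
x^2: 6 + 0 = 6 (mod 7)
Result: 3 + x + 6x^2

f + g = 3 + x + 6x^2


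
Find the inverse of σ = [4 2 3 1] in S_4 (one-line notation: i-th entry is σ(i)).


To find σ⁻¹, swap domain and range:
σ(1) = 4 → σ⁻¹(4) = 1
σ(2) = 2 → σ⁻¹(2) = 2
σ(3) = 3 → σ⁻¹(3) = 3
σ(4) = 1 → σ⁻¹(1) = 4

σ⁻¹ = [4 2 3 1]


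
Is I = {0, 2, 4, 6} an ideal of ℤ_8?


Check ideal conditions for I = {0, 2, 4, 6} in ℤ_8:
(1) I is an additive subgroup? Yes
(2) For r ∈ ℤ_8 and a ∈ I: r·a ∈ I? Yes

Yes, I is an ideal of ℤ_8


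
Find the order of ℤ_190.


ℤ_n has n elements.

|ℤ_190| = 190


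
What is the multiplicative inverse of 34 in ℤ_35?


Use the extended Euclidean algorithm to write 1 = 34·s + 35·t; then s mod 35 is the inverse.
Euclidean algorithm:
  34 = 0·35 + 34
  35 = 1·34 + 1
  34 = 34·1 + 0
gcd(34,35) = 1
Back-substitution gives: 34·(-1) + 35·(1) = 1
So 34⁻¹ ≡ -1 ≡ 34 (mod 35)
Check: 34 × 34 = 1156 ≡ 1 (mod 35) ✓

34⁻¹ ≡ 34 (mod 35)


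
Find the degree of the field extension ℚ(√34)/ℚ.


√34 has minimal polynomial x² - 34 (irreducible over ℚ since 34 is squarefree)

[ℚ(√34)/ℚ] = 2


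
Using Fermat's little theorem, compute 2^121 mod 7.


Fermat's little theorem: if p is prime and gcd(a,p)=1, then a^(p-1) ≡ 1 (mod p)
p = 7 is prime, gcd(2,7) = 1
Reduce exponent: 121 mod 6 = 1
So 2^121 ≡ 2^1 (mod 7)
2^1 mod 7 = 2

2^121 ≡ 2 (mod 7)


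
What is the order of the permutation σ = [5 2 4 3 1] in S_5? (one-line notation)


Cycle decomposition: (1 5) (3 4)
Cycle lengths: 2, 2
Order = lcm(2, 2) = 2

ord(σ) = 2


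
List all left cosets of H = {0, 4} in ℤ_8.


H = {0, 4}, |H| = 2
Number of cosets = |G|/|H| = 8/2 = 4
0 + H = {0, 4}
1 + H = {1, 5}
2 + H = {2, 6}
3 + H = {3, 7}

Cosets: 0+H={0,4}; 1+H={1,5}; 2+H={2,6}; 3+H={3,7}


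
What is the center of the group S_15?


Z(G) = {g ∈ G | gx = xg for all x ∈ G}
S_n is non-abelian for n ≥ 3; Z(S_15) is trivial

Z(S_15) = {e}


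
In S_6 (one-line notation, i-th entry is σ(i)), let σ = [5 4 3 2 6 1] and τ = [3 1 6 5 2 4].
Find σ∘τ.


σ∘τ: apply τ first, then σ
1 →τ 3 →σ 3
2 →τ 1 →σ 5
3 →τ 6 →σ 1
4 →τ 5 →σ 6
5 →τ 2 →σ 4
6 →τ 4 →σ 2

σ∘τ = [3 5 1 6 4 2]


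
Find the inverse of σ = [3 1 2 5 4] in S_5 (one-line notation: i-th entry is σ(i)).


To find σ⁻¹, swap domain and range:
σ(1) = 3 → σ⁻¹(3) = 1
σ(2) = 1 → σ⁻¹(1) = 2
σ(3) = 2 → σ⁻¹(2) = 3
σ(4) = 5 → σ⁻¹(5) = 4
σ(5) = 4 → σ⁻¹(4) = 5

σ⁻¹ = [2 3 1 5 4]


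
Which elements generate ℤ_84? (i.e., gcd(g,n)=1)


g generates ℤ_n iff gcd(g,n) = 1
Prime factors of 84: 2, 3, 7
Generators are g ∈ {1,...,83} not divisible by any of these primes.
Generators: {1, 5, 11, 13, 17, 19, 23, 25, 29, 31, 37, 41, 43, 47, 53, 55, 59, 61, 65, 67, 71, 73, 79, 83}
Number of generators = φ(84) = 24

Generators of ℤ_84 = {1, 5, 11, 13, 17, 19, 23, 25, 29, 31, 37, 41, 43, 47, 53, 55, 59, 61, 65, 67, 71, 73, 79, 83}


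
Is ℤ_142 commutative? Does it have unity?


ℤ_142 is a commutative ring with unity 1; 142 = 2×71 is composite, so 2·71 ≡ 0 gives zero divisors (not an integral domain)
Commutative: Yes
Integral domain: No
Has unity: Yes

ℤ_142: Commutative=Yes, Unity=Yes


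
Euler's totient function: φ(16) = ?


φ(n) = count of k ∈ {1,...,n} with gcd(k,n)=1
Coprimes to 16: {1, 3, 5, 7, 9, 11, 13, 15}
Count: 8

φ(16) = 8


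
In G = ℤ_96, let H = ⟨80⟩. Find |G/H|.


|⟨80⟩| = n / gcd(80, 96) = 96 / 16 = 6
H is normal (ℤ_96 is abelian).
|G/H| = |G| / |H| = 96 / 6 = 16

|G/H| = 16


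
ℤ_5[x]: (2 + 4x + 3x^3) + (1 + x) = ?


Add coefficients mod 5:
x^0: 2 + 1 = 3 (mod 5)
x^1: 4 + 1 = 0 (mod 5)
x^2: 0 + 0 = 0 (mod 5)
x^3: 3 + 0 = 3 (mod 5)
Result: 3 + 3x^3

f + g = 3 + 3x^3


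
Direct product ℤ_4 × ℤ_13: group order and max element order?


|ℤ_4 × ℤ_13| = 4 × 13 = 52
Max element order = lcm(4,13) = 52
Cyclic? Yes (gcd=1)

|ℤ_4×ℤ_13| = 52, max element order = 52


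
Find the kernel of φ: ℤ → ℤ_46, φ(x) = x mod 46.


Kernel = preimage of identity
ker(φ) = {x ∈ ℤ : x ≡ 0 (mod 46)} = 46ℤ = {0, ±46, ±92, ...}

ker(φ) = 46ℤ


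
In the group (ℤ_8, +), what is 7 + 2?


Operation: addition mod 8
7 + 2 = (a + b) mod 8 with a = 7, b = 2

7 + 2 = 1


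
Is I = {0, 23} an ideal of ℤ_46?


Check ideal conditions for I = {0, 23} in ℤ_46:
(1) I is an additive subgroup? Yes
(2) For r ∈ ℤ_46 and a ∈ I: r·a ∈ I? Yes

Yes, I is an ideal of ℤ_46


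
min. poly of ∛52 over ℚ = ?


∛52 satisfies x³ - 52 = 0, irreducible over ℚ (no rational root; 52 is not a perfect cube)

Minimal polynomial: x³ - 52


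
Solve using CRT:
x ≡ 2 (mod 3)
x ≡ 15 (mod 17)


m₁ = 3, m₂ = 17, gcd = 1, so CRT applies. M = m₁·m₂ = 51
Let M₁ = M/m₁ = 17, M₂ = M/m₂ = 3
Find y₁ ≡ M₁⁻¹ (mod m₁): 17⁻¹ ≡ 2 (mod 3)
Find y₂ ≡ M₂⁻¹ (mod m₂): 3⁻¹ ≡ 6 (mod 17)
x = a₁·M₁·y₁ + a₂·M₂·y₂ = 2·17·2 + 15·3·6 = 338
Reduce mod 51: x ≡ 32
Check: 32 mod 3 = 2 ✓, 32 mod 17 = 15 ✓

x ≡ 32 (mod 51)


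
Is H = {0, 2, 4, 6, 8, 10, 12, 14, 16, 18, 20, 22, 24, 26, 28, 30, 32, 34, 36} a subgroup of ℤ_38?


Subgroup test for H = {0, 2, 4, 6, 8, 10, 12, 14, 16, 18, 20, 22, 24, 26, 28, 30, 32, 34, 36} in (ℤ_38, +):
(1) 0 ∈ H? Yes
(2) Closure: for all a,b ∈ H, (a+b) mod 38 ∈ H? Yes
(3) Inverses: for all a ∈ H, -a mod 38 ∈ H? Yes

Yes, H is a subgroup of ℤ_38


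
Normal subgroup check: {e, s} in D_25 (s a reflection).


H = {e, s} in D_25 (s a reflection)
r·s·r⁻¹ = sr⁻² ≠ s for n ≥ 3, so {e, s} is not closed under conjugation

No, not a normal subgroup


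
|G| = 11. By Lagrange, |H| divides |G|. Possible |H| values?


Lagrange's theorem: |H| divides |G|
|G| = 11
Divisors of 11: 1, 11

Possible subgroup orders: {1, 11}


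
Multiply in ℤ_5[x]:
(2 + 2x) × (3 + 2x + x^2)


Expand and collect like terms; reduce coefficients mod 5:
x^0: 2·3 = 6 ≡ 1 (mod 5)
x^1: 2·2 + 2·3 = 10 ≡ 0 (mod 5)
x^2: 2·1 + 2·2 = 6 ≡ 1 (mod 5)
x^3: 2·1 = 2 ≡ 2 (mod 5)
Result: 1 + x^2 + 2x^3

f · g = 1 + x^2 + 2x^3


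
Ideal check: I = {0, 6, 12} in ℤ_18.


Check ideal conditions for I = {0, 6, 12} in ℤ_18:
(1) I is an additive subgroup? Yes
(2) For r ∈ ℤ_18 and a ∈ I: r·a ∈ I? Yes

Yes, I is an ideal of ℤ_18


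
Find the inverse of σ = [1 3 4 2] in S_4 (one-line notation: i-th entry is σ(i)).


To find σ⁻¹, swap domain and range:
σ(1) = 1 → σ⁻¹(1) = 1
σ(2) = 3 → σ⁻¹(3) = 2
σ(3) = 4 → σ⁻¹(4) = 3
σ(4) = 2 → σ⁻¹(2) = 4

σ⁻¹ = [1 4 2 3]


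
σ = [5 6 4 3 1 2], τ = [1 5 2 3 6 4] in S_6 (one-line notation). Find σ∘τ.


σ∘τ: apply τ first, then σ
1 →τ 1 →σ 5
2 →τ 5 →σ 1
3 →τ 2 →σ 6
4 →τ 3 →σ 4
5 →τ 6 →σ 2
6 →τ 4 →σ 3

σ∘τ = [5 1 6 4 2 3]


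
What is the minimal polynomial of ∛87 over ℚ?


∛87 satisfies x³ - 87 = 0, irreducible over ℚ (no rational root; 87 is not a perfect cube)

Minimal polynomial: x³ - 87


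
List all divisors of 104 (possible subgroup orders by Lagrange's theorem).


Lagrange's theorem: |H| divides |G|
|G| = 104
Divisors of 104: 1, 2, 4, 8, 13, 26, 52, 104

Possible subgroup orders: {1, 2, 4, 8, 13, 26, 52, 104}


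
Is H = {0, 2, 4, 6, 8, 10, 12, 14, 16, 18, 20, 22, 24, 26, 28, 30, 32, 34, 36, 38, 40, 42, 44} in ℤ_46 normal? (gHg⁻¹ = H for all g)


H = {0, 2, 4, 6, 8, 10, 12, 14, 16, 18, 20, 22, 24, 26, 28, 30, 32, 34, 36, 38, 40, 42, 44} in ℤ_46
ℤ_46 is abelian; every subgroup of an abelian group is normal

Yes, normal subgroup


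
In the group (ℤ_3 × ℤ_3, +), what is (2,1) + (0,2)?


Operation: componentwise addition mod (3, 3)
(2,1) + (0,2) = ((a₁+b₁) mod 3, (a₂+b₂) mod 3) with a = (2,1), b = (0,2)

(2,1) + (0,2) = (2,0)


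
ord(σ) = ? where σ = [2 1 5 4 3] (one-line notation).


Cycle decomposition: (1 2) (3 5)
Cycle lengths: 2, 2
Order = lcm(2, 2) = 2

ord(σ) = 2


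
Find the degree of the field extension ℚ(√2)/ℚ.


√2 has minimal polynomial x² - 2 (irreducible over ℚ since 2 is squarefree)

[ℚ(√2)/ℚ] = 2


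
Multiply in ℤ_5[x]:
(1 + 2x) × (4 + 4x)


Expand and collect like terms; reduce coefficients mod 5:
x^0: 1·4 = 4 ≡ 4 (mod 5)
x^1: 1·4 + 2·4 = 12 ≡ 2 (mod 5)
x^2: 2·4 = 8 ≡ 3 (mod 5)
Result: 4 + 2x + 3x^2

f · g = 4 + 2x + 3x^2


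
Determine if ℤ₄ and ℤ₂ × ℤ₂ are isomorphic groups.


Comparing ℤ₄ and ℤ₂ × ℤ₂:
ℤ₄ has an element of order 4; ℤ₂×ℤ₂ has exponent 2

No, ℤ₄ ≇ ℤ₂ × ℤ₂


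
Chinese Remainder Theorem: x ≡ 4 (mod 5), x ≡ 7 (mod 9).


m₁ = 5, m₂ = 9, gcd = 1, so CRT applies. M = m₁·m₂ = 45
Let M₁ = M/m₁ = 9, M₂ = M/m₂ = 5
Find y₁ ≡ M₁⁻¹ (mod m₁): 9⁻¹ ≡ 4 (mod 5)
Find y₂ ≡ M₂⁻¹ (mod m₂): 5⁻¹ ≡ 2 (mod 9)
x = a₁·M₁·y₁ + a₂·M₂·y₂ = 4·9·4 + 7·5·2 = 214
Reduce mod 45: x ≡ 34
Check: 34 mod 5 = 4 ✓, 34 mod 9 = 7 ✓

x ≡ 34 (mod 45)


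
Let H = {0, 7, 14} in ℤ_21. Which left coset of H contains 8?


8 + H = {8 + h (mod 21) : h ∈ H}
8+0=8, 8+7=15, 8+14=1
8 + H = {1, 8, 15} = 1 + H

8 + H = {1, 8, 15}


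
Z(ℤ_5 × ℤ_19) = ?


Z(G) = {g ∈ G | gx = xg for all x ∈ G}
Direct product of abelian groups is abelian, so Z(G) = G

Z(ℤ_5 × ℤ_19) = ℤ_5 × ℤ_19


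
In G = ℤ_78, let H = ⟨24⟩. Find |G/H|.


|⟨24⟩| = n / gcd(24, 78) = 78 / 6 = 13
H is normal (ℤ_78 is abelian).
|G/H| = |G| / |H| = 78 / 13 = 6

|G/H| = 6


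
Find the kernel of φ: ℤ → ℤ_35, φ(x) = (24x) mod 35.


Kernel = preimage of identity
ker(φ) = {x ∈ ℤ : 24x ≡ 0 (mod 35)}. gcd(24,35) = 1, so 24x ≡ 0 (mod 35) ⟺ x ≡ 0 (mod 35/1 = 35). Hence ker(φ) = 35ℤ

ker(φ) = 35ℤ


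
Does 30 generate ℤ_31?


g generates ℤ_n iff gcd(g, n) = 1
gcd(30, 31) = 1
Since gcd = 1, 30 is a generator.

Yes, 30 generates ℤ_31


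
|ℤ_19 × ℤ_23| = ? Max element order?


|ℤ_19 × ℤ_23| = 19 × 23 = 437
Max element order = lcm(19,23) = 437
Cyclic? Yes (gcd=1)

|ℤ_19×ℤ_23| = 437, max element order = 437


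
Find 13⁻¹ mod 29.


Use the extended Euclidean algorithm to write 1 = 13·s + 29·t; then s mod 29 is the inverse.
Euclidean algorithm:
  13 = 0·29 + 13
  29 = 2·13 + 3
  13 = 4·3 + 1
  3 = 3·1 + 0
gcd(13,29) = 1
Back-substitution gives: 13·(9) + 29·(-4) = 1
So 13⁻¹ ≡ 9 ≡ 9 (mod 29)
Check: 13 × 9 = 117 ≡ 1 (mod 29) ✓

13⁻¹ ≡ 9 (mod 29)


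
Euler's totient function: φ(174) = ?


Factor n: 174 = 2 × 3 × 29
φ(n) = n · ∏(1 - 1/p) over distinct primes p | n
φ(174) = 174 · (1 - 1/2) · (1 - 1/3) · (1 - 1/29) = 56

φ(174) = 56


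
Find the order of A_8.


|A_n| = n!/2 (even permutations)
|A_8| = 8!/2 = 40320/2 = 20160

|A_8| = 20160


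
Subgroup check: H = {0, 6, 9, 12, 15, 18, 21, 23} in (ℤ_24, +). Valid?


Subgroup test for H = {0, 6, 9, 12, 15, 18, 21, 23} in (ℤ_24, +):
(1) 0 ∈ H? Yes
(2) Closure: for all a,b ∈ H, (a+b) mod 24 ∈ H? No  [counterexample: 6 + 21 = 3 ∉ H]
(3) Inverses: for all a ∈ H, -a mod 24 ∈ H? No

No, H is not a subgroup of ℤ_24


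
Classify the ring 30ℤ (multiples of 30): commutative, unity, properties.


30ℤ is a commutative ring under +,× but has no multiplicative identity (1 ∉ 30ℤ); it has no zero divisors, but without unity it is not an integral domain
Commutative: Yes
Integral domain: No
Has unity: No

30ℤ (multiples of 30): Commutative=Yes, Unity=No


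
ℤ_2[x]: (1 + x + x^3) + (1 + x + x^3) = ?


Add coefficients mod 2:
x^0: 1 + 1 = 0 (mod 2)
x^1: 1 + 1 = 0 (mod 2)
x^2: 0 + 0 = 0 (mod 2)
x^3: 1 + 1 = 0 (mod 2)
Result: 0

f + g = 0


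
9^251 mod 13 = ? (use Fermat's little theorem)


Fermat's little theorem: if p is prime and gcd(a,p)=1, then a^(p-1) ≡ 1 (mod p)
p = 13 is prime, gcd(9,13) = 1
Reduce exponent: 251 mod 12 = 11
So 9^251 ≡ 9^11 (mod 13)
9^11 mod 13 = 3

9^251 ≡ 3 (mod 13)


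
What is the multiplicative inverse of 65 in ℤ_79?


Use the extended Euclidean algorithm to write 1 = 65·s + 79·t; then s mod 79 is the inverse.
Euclidean algorithm:
  65 = 0·79 + 65
  79 = 1·65 + 14
  65 = 4·14 + 9
  14 = 1·9 + 5
  9 = 1·5 + 4
  5 = 1·4 + 1
  4 = 4·1 + 0
gcd(65,79) = 1
Back-substitution gives: 65·(-17) + 79·(14) = 1
So 65⁻¹ ≡ -17 ≡ 62 (mod 79)
Check: 65 × 62 = 4030 ≡ 1 (mod 79) ✓

65⁻¹ ≡ 62 (mod 79)


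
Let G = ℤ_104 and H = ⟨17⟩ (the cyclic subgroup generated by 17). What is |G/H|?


|⟨17⟩| = n / gcd(17, 104) = 104 / 1 = 104
H is normal (ℤ_104 is abelian).
|G/H| = |G| / |H| = 104 / 104 = 1

|G/H| = 1


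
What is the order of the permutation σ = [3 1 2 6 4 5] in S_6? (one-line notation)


Cycle decomposition: (1 3 2) (4 6 5)
Cycle lengths: 3, 3
Order = lcm(3, 3) = 3

ord(σ) = 3


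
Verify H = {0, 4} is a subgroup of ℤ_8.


Subgroup test for H = {0, 4} in (ℤ_8, +):
(1) 0 ∈ H? Yes
(2) Closure: for all a,b ∈ H, (a+b) mod 8 ∈ H? Yes
(3) Inverses: for all a ∈ H, -a mod 8 ∈ H? Yes

Yes, H is a subgroup of ℤ_8


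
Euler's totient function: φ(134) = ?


Factor n: 134 = 2 × 67
φ(n) = n · ∏(1 - 1/p) over distinct primes p | n
φ(134) = 134 · (1 - 1/2) · (1 - 1/67) = 66

φ(134) = 66


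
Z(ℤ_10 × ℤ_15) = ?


Z(G) = {g ∈ G | gx = xg for all x ∈ G}
Direct product of abelian groups is abelian, so Z(G) = G

Z(ℤ_10 × ℤ_15) = ℤ_10 × ℤ_15


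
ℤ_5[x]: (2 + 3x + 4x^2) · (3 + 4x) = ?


Expand and collect like terms; reduce coefficients mod 5:
x^0: 2·3 = 6 ≡ 1 (mod 5)
x^1: 2·4 + 3·3 = 17 ≡ 2 (mod 5)
x^2: 3·4 + 4·3 = 24 ≡ 4 (mod 5)
x^3: 4·4 = 16 ≡ 1 (mod 5)
Result: 1 + 2x + 4x^2 + x^3

f · g = 1 + 2x + 4x^2 + x^3


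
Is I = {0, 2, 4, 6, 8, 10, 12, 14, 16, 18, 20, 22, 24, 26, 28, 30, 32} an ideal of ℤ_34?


Check ideal conditions for I = {0, 2, 4, 6, 8, 10, 12, 14, 16, 18, 20, 22, 24, 26, 28, 30, 32} in ℤ_34:
(1) I is an additive subgroup? Yes
(2) For r ∈ ℤ_34 and a ∈ I: r·a ∈ I? Yes

Yes, I is an ideal of ℤ_34


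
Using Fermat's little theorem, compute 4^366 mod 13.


Fermat's little theorem: if p is prime and gcd(a,p)=1, then a^(p-1) ≡ 1 (mod p)
p = 13 is prime, gcd(4,13) = 1
Reduce exponent: 366 mod 12 = 6
So 4^366 ≡ 4^6 (mod 13)
4^6 mod 13 = 1

4^366 ≡ 1 (mod 13)


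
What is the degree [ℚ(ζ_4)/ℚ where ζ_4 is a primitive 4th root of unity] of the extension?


[ℚ(ζ_n):ℚ] = deg Φ_n(x) = φ(n). Here φ(4) = 2

[ℚ(ζ_4)/ℚ where ζ_4 is a primitive 4th root of unity] = 2


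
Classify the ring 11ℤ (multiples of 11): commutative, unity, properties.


11ℤ is a commutative ring under +,× but has no multiplicative identity (1 ∉ 11ℤ); it has no zero divisors, but without unity it is not an integral domain
Commutative: Yes
Integral domain: No
Has unity: No

11ℤ (multiples of 11): Commutative=Yes, Unity=No


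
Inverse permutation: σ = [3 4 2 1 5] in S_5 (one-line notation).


To find σ⁻¹, swap domain and range:
σ(1) = 3 → σ⁻¹(3) = 1
σ(2) = 4 → σ⁻¹(4) = 2
σ(3) = 2 → σ⁻¹(2) = 3
σ(4) = 1 → σ⁻¹(1) = 4
σ(5) = 5 → σ⁻¹(5) = 5

σ⁻¹ = [4 3 1 2 5]


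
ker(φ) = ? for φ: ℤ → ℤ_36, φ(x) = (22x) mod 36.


Kernel = preimage of identity
ker(φ) = {x ∈ ℤ : 22x ≡ 0 (mod 36)}. gcd(22,36) = 2, so 22x ≡ 0 (mod 36) ⟺ x ≡ 0 (mod 36/2 = 18). Hence ker(φ) = 18ℤ

ker(φ) = 18ℤ


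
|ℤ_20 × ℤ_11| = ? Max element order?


|ℤ_20 × ℤ_11| = 20 × 11 = 220
Max element order = lcm(20,11) = 220
Cyclic? Yes (gcd=1)

|ℤ_20×ℤ_11| = 220, max element order = 220


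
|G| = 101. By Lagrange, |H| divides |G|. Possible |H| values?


Lagrange's theorem: |H| divides |G|
|G| = 101
Divisors of 101: 1, 101

Possible subgroup orders: {1, 101}


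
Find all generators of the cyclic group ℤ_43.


g generates ℤ_n iff gcd(g,n) = 1
Prime factors of 43: 43
Generators are g ∈ {1,...,42} not divisible by any of these primes.
Generators: {1, 2, 3, 4, 5, 6, 7, 8, 9, 10, 11, 12, 13, 14, 15, 16, 17, 18, 19, 20, 21, 22, 23, 24, 25, 26, 27, 28, 29, 30, 31, 32, 33, 34, 35, 36, 37, 38, 39, 40, 41, 42}
Number of generators = φ(43) = 42

Generators of ℤ_43 = {1, 2, 3, 4, 5, 6, 7, 8, 9, 10, 11, 12, 13, 14, 15, 16, 17, 18, 19, 20, 21, 22, 23, 24, 25, 26, 27, 28, 29, 30, 31, 32, 33, 34, 35, 36, 37, 38, 39, 40, 41, 42}


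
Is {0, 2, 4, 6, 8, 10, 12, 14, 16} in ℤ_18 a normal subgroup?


H = {0, 2, 4, 6, 8, 10, 12, 14, 16} in ℤ_18
ℤ_18 is abelian; every subgroup of an abelian group is normal

Yes, normal subgroup


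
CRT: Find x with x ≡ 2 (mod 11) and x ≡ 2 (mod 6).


m₁ = 11, m₂ = 6, gcd = 1, so CRT applies. M = m₁·m₂ = 66
Let M₁ = M/m₁ = 6, M₂ = M/m₂ = 11
Find y₁ ≡ M₁⁻¹ (mod m₁): 6⁻¹ ≡ 2 (mod 11)
Find y₂ ≡ M₂⁻¹ (mod m₂): 11⁻¹ ≡ 5 (mod 6)
x = a₁·M₁·y₁ + a₂·M₂·y₂ = 2·6·2 + 2·11·5 = 134
Reduce mod 66: x ≡ 2
Check: 2 mod 11 = 2 ✓, 2 mod 6 = 2 ✓

x ≡ 2 (mod 66)


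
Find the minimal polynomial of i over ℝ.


i satisfies x² + 1 = 0, irreducible over ℝ

Minimal polynomial: x² + 1


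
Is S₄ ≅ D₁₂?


Comparing S₄ and D₁₂:
S₄ has trivial center; D₁₂ has center {e, r⁶}

No, S₄ ≇ D₁₂


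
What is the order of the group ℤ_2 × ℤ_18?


|A × B| = |A| · |B|
|ℤ_2 × ℤ_18| = 2 × 18 = 36

|ℤ_2 × ℤ_18| = 36


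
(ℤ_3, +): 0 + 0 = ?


Operation: addition mod 3
0 + 0 = (a + b) mod 3 with a = 0, b = 0

0 + 0 = 0


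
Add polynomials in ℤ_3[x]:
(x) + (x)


Add coefficients mod 3:
x^0: 0 + 0 = 0 (mod 3)
x^1: 1 + 1 = 2 (mod 3)
Result: 2x

f + g = 2x


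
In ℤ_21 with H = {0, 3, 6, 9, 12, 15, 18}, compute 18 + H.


18 + H = {18 + h (mod 21) : h ∈ H}
18+0=18, 18+3=0, 18+6=3, 18+9=6, 18+12=9, 18+15=12, 18+18=15
18 + H = {0, 3, 6, 9, 12, 15, 18} = 0 + H

18 + H = {0, 3, 6, 9, 12, 15, 18}


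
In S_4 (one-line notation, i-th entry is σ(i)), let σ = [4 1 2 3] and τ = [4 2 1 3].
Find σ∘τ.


σ∘τ: apply τ first, then σ
1 →τ 4 →σ 3
2 →τ 2 →σ 1
3 →τ 1 →σ 4
4 →τ 3 →σ 2

σ∘τ = [3 1 4 2]


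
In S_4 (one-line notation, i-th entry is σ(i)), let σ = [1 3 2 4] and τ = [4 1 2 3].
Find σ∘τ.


σ∘τ: apply τ first, then σ
1 →τ 4 →σ 4
2 →τ 1 →σ 1
3 →τ 2 →σ 3
4 →τ 3 →σ 2

σ∘τ = [4 1 3 2]


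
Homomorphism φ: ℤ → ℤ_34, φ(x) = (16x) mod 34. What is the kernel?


Kernel = preimage of identity
ker(φ) = {x ∈ ℤ : 16x ≡ 0 (mod 34)}. gcd(16,34) = 2, so 16x ≡ 0 (mod 34) ⟺ x ≡ 0 (mod 34/2 = 17). Hence ker(φ) = 17ℤ

ker(φ) = 17ℤ


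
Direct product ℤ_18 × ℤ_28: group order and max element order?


|ℤ_18 × ℤ_28| = 18 × 28 = 504
Max element order = lcm(18,28) = 252
Cyclic? No (gcd=2)

|ℤ_18×ℤ_28| = 504, max element order = 252


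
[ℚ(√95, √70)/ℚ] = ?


[ℚ(√95,√70):ℚ] = [ℚ(√95,√70):ℚ(√95)]·[ℚ(√95):ℚ] = 2·2 = 4

[ℚ(√95, √70)/ℚ] = 4


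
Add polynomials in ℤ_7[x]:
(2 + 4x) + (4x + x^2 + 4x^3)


Add coefficients mod 7:
x^0: 2 + 0 = 2 (mod 7)
x^1: 4 + 4 = 1 (mod 7)
x^2: 0 + 1 = 1 (mod 7)
x^3: 0 + 4 = 4 (mod 7)
Result: 2 + x + x^2 + 4x^3

f + g = 2 + x + x^2 + 4x^3


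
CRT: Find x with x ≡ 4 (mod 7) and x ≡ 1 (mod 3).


m₁ = 7, m₂ = 3, gcd = 1, so CRT applies. M = m₁·m₂ = 21
Let M₁ = M/m₁ = 3, M₂ = M/m₂ = 7
Find y₁ ≡ M₁⁻¹ (mod m₁): 3⁻¹ ≡ 5 (mod 7)
Find y₂ ≡ M₂⁻¹ (mod m₂): 7⁻¹ ≡ 1 (mod 3)
x = a₁·M₁·y₁ + a₂·M₂·y₂ = 4·3·5 + 1·7·1 = 67
Reduce mod 21: x ≡ 4
Check: 4 mod 7 = 4 ✓, 4 mod 3 = 1 ✓

x ≡ 4 (mod 21)


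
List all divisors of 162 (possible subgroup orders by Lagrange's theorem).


Lagrange's theorem: |H| divides |G|
|G| = 162
Divisors of 162: 1, 2, 3, 6, 9, 18, 27, 54, 81, 162

Possible subgroup orders: {1, 2, 3, 6, 9, 18, 27, 54, 81, 162}


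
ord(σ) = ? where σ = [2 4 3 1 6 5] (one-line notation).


Cycle decomposition: (1 2 4) (5 6)
Cycle lengths: 3, 2
Order = lcm(3, 2) = 6

ord(σ) = 6


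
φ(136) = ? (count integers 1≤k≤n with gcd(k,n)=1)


Factor n: 136 = 2^3 × 17
φ(n) = n · ∏(1 - 1/p) over distinct primes p | n
φ(136) = 136 · (1 - 1/2) · (1 - 1/17) = 64

φ(136) = 64


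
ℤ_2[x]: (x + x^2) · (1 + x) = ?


Expand and collect like terms; reduce coefficients mod 2:
x^0: 0·1 = 0 ≡ 0 (mod 2)
x^1: 0·1 + 1·1 = 1 ≡ 1 (mod 2)
x^2: 1·1 + 1·1 = 2 ≡ 0 (mod 2)
x^3: 1·1 = 1 ≡ 1 (mod 2)
Result: x + x^3

f · g = x + x^3


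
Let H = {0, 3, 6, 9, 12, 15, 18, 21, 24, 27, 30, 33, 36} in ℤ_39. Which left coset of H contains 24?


24 + H = {24 + h (mod 39) : h ∈ H}
24+0=24, 24+3=27, 24+6=30, 24+9=33, 24+12=36, 24+15=0, 24+18=3, 24+21=6, 24+24=9, 24+27=12, 24+30=15, 24+33=18, 24+36=21
24 + H = {0, 3, 6, 9, 12, 15, 18, 21, 24, 27, 30, 33, 36} = 0 + H

24 + H = {0, 3, 6, 9, 12, 15, 18, 21, 24, 27, 30, 33, 36}


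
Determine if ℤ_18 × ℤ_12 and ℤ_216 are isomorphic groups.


Comparing ℤ_18 × ℤ_12 and ℤ_216:
gcd(18,12) = 6 ≠ 1. Max element order in ℤ_18×ℤ_12 is lcm(18,12) = 36 < 216, so it has no element of order 216

No, ℤ_18 × ℤ_12 ≇ ℤ_216


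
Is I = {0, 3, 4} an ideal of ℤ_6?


Check ideal conditions for I = {0, 3, 4} in ℤ_6:
(1) I is an additive subgroup? No
(2) For r ∈ ℤ_6 and a ∈ I: r·a ∈ I? No  [counterexample: r=2, a=4, r·a mod 6 = 2 ∉ I]

No, I is not an ideal of ℤ_6


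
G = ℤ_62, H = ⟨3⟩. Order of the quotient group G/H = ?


|⟨3⟩| = n / gcd(3, 62) = 62 / 1 = 62
H is normal (ℤ_62 is abelian).
|G/H| = |G| / |H| = 62 / 62 = 1

|G/H| = 1


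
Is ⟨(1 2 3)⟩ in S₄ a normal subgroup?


H = ⟨(1 2 3)⟩ in S₄
(1 4)(1 2 3)(1 4)⁻¹ = (4 2 3) ∉ ⟨(1 2 3)⟩

No, not a normal subgroup


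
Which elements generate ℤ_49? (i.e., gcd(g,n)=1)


g generates ℤ_n iff gcd(g,n) = 1
Prime factors of 49: 7
Generators are g ∈ {1,...,48} not divisible by any of these primes.
Generators: {1, 2, 3, 4, 5, 6, 8, 9, 10, 11, 12, 13, 15, 16, 17, 18, 19, 20, 22, 23, 24, 25, 26, 27, 29, 30, 31, 32, 33, 34, 36, 37, 38, 39, 40, 41, 43, 44, 45, 46, 47, 48}
Number of generators = φ(49) = 42

Generators of ℤ_49 = {1, 2, 3, 4, 5, 6, 8, 9, 10, 11, 12, 13, 15, 16, 17, 18, 19, 20, 22, 23, 24, 25, 26, 27, 29, 30, 31, 32, 33, 34, 36, 37, 38, 39, 40, 41, 43, 44, 45, 46, 47, 48}


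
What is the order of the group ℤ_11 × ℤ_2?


|A × B| = |A| · |B|
|ℤ_11 × ℤ_2| = 11 × 2 = 22

|ℤ_11 × ℤ_2| = 22


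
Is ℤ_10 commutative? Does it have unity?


ℤ_10 is a commutative ring with unity 1; 10 = 2×5 is composite, so 2·5 ≡ 0 gives zero divisors (not an integral domain)
Commutative: Yes
Integral domain: No
Has unity: Yes

ℤ_10: Commutative=Yes, Unity=Yes


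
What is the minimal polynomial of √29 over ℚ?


√29 satisfies x² - 29 = 0, irreducible over ℚ since 29 is squarefree

Minimal polynomial: x² - 29


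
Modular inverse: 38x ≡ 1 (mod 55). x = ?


Use the extended Euclidean algorithm to write 1 = 38·s + 55·t; then s mod 55 is the inverse.
Euclidean algorithm:
  38 = 0·55 + 38
  55 = 1·38 + 17
  38 = 2·17 + 4
  17 = 4·4 + 1
  4 = 4·1 + 0
gcd(38,55) = 1
Back-substitution gives: 38·(-13) + 55·(9) = 1
So 38⁻¹ ≡ -13 ≡ 42 (mod 55)
Check: 38 × 42 = 1596 ≡ 1 (mod 55) ✓

38⁻¹ ≡ 42 (mod 55)
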